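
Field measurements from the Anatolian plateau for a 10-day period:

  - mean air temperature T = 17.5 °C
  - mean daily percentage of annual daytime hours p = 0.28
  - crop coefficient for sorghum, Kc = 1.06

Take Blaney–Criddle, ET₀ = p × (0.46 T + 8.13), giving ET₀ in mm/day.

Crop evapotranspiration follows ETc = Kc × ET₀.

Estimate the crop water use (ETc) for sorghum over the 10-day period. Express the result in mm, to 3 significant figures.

48.0 mm

ET₀ = 0.28 × (0.46 × 17.5 + 8.13) = 0.28 × 16.180 = 4.5304 mm/d
ETc = Kc × ET₀ = 1.06 × 4.5304 = 4.8022 mm/d
Over 10 days: 4.8022 × 10 = 48.022 mm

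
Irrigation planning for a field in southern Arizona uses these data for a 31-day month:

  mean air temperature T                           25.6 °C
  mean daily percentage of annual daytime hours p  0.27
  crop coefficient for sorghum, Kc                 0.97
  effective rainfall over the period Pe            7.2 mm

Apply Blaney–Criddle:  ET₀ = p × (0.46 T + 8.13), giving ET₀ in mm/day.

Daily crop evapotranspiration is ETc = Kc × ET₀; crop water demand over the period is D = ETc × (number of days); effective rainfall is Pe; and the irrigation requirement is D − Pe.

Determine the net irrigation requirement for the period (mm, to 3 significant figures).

ET₀ = 0.27 × (0.46 × 25.6 + 8.13) = 0.27 × 19.906 = 5.3746 mm/d
ETc = Kc × ET₀ = 0.97 × 5.3746 = 5.2134 mm/d
Crop demand D = ETc × 31 d = 5.2134 × 31 = 161.615 mm
D − Pe = 161.615 − 7.2 = 154.415 mm

154 mm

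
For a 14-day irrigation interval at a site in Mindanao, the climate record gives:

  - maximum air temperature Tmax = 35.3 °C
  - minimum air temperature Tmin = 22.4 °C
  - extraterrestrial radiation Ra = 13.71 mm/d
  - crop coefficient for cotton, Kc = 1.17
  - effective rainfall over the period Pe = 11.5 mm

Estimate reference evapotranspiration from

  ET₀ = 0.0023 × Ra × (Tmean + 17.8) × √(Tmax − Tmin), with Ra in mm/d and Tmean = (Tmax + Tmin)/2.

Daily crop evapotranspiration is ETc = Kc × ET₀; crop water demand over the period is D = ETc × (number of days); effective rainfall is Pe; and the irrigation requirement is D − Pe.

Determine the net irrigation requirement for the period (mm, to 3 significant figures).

75.0 mm

Tmean = (35.3 + 22.4)/2 = 28.85 °C
ET₀ = 0.0023 × 13.71 × (28.85 + 17.8) × √12.9 = 0.0023 × 13.71 × 46.65 × 3.5917 = 5.2834 mm/d
ETc = Kc × ET₀ = 1.17 × 5.2834 = 6.1816 mm/d
Crop demand D = ETc × 14 d = 6.1816 × 14 = 86.542 mm
D − Pe = 86.542 − 11.5 = 75.042 mm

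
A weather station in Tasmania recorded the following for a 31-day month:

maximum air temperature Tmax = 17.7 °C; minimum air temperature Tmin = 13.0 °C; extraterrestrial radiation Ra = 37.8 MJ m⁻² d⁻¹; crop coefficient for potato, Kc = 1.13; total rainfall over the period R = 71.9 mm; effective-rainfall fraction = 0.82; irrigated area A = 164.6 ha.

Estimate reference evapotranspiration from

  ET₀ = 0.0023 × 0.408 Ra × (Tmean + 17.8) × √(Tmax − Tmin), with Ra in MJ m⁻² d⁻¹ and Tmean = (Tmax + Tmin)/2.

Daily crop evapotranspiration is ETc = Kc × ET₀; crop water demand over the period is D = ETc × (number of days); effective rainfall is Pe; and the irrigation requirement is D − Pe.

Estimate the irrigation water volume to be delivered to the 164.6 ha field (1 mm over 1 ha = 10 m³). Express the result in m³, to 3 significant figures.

Tmean = (17.7 + 13.0)/2 = 15.35 °C
0.408 Ra = 0.408 × 37.8 = 15.4224 mm/d equivalent
ET₀ = 0.0023 × 15.4224 × (15.35 + 17.8) × √4.7 = 0.0023 × 15.4224 × 33.15 × 2.1679 = 2.5492 mm/d
ETc = Kc × ET₀ = 1.13 × 2.5492 = 2.8806 mm/d
Crop demand D = ETc × 31 d = 2.8806 × 31 = 89.299 mm
Pe = 0.82 × 71.9 = 58.958 mm
D − Pe = 89.299 − 58.958 = 30.341 mm
Volume = 30.341 mm × 164.6 ha × 10 = 49941.3 m³

49900 m³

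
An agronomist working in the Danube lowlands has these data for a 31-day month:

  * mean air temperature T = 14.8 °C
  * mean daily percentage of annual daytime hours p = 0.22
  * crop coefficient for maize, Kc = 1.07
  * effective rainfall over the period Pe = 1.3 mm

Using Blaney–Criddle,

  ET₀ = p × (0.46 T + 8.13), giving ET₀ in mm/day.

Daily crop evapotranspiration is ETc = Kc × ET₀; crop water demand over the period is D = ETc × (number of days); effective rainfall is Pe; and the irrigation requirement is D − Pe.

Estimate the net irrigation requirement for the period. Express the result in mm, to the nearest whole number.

108 mm

ET₀ = 0.22 × (0.46 × 14.8 + 8.13) = 0.22 × 14.938 = 3.2864 mm/d
ETc = Kc × ET₀ = 1.07 × 3.2864 = 3.5164 mm/d
Crop demand D = ETc × 31 d = 3.5164 × 31 = 109.008 mm
D − Pe = 109.008 − 1.3 = 107.708 mm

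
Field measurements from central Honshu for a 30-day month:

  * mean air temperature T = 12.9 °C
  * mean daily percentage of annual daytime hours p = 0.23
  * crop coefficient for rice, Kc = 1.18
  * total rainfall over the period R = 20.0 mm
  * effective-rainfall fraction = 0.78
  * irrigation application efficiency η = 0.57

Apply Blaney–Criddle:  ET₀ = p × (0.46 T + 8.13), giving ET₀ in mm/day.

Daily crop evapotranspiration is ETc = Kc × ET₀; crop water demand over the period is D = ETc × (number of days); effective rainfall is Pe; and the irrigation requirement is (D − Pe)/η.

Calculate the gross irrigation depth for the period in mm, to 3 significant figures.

ET₀ = 0.23 × (0.46 × 12.9 + 8.13) = 0.23 × 14.064 = 3.2347 mm/d
ETc = Kc × ET₀ = 1.18 × 3.2347 = 3.8169 mm/d
Crop demand D = ETc × 30 d = 3.8169 × 30 = 114.507 mm
Pe = 0.78 × 20.0 = 15.600 mm
D − Pe = 114.507 − 15.600 = 98.907 mm
Gross irrigation = 98.907 / 0.57 = 173.521 mm

174 mm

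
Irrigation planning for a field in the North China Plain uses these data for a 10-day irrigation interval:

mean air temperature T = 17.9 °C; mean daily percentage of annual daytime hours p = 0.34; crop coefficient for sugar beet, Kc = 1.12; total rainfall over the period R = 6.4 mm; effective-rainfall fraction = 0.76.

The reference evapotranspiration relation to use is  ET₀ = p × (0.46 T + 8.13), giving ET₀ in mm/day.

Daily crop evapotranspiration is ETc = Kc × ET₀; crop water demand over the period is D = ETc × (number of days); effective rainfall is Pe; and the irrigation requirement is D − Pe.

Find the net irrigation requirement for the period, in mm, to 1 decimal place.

57.5 mm

ET₀ = 0.34 × (0.46 × 17.9 + 8.13) = 0.34 × 16.364 = 5.5638 mm/d
ETc = Kc × ET₀ = 1.12 × 5.5638 = 6.2315 mm/d
Crop demand D = ETc × 10 d = 6.2315 × 10 = 62.315 mm
Pe = 0.76 × 6.4 = 4.864 mm
D − Pe = 62.315 − 4.864 = 57.451 mm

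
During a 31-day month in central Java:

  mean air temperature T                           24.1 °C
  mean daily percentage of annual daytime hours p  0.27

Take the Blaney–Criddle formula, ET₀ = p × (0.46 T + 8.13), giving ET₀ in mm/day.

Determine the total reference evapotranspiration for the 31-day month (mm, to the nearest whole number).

161 mm

ET₀ = 0.27 × (0.46 × 24.1 + 8.13) = 0.27 × 19.216 = 5.1883 mm/d
Monthly total = 5.1883 × 31 = 160.837 mm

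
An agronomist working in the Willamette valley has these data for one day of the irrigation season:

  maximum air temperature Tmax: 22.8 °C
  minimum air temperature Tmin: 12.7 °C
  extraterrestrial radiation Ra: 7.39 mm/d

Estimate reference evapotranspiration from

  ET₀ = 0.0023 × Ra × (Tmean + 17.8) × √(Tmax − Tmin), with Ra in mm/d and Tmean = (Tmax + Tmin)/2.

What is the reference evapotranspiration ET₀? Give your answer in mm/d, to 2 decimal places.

Tmean = (22.8 + 12.7)/2 = 17.75 °C
ET₀ = 0.0023 × 7.39 × (17.75 + 17.8) × √10.1 = 0.0023 × 7.39 × 35.55 × 3.1780 = 1.9203 mm/d

1.92 mm/d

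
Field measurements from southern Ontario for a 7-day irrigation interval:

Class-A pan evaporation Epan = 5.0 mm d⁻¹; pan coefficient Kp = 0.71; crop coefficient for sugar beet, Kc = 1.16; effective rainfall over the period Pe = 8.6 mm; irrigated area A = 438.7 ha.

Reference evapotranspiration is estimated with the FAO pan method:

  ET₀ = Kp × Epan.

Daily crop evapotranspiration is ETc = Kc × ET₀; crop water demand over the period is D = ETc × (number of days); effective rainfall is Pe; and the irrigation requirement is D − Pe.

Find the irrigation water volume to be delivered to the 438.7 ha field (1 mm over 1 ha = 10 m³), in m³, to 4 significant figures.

88730 m³

ET₀ = 0.71 × 5.0 = 3.5500 mm/d
ETc = Kc × ET₀ = 1.16 × 3.5500 = 4.1180 mm/d
Crop demand D = ETc × 7 d = 4.1180 × 7 = 28.826 mm
D − Pe = 28.826 − 8.6 = 20.226 mm
Volume = 20.226 mm × 438.7 ha × 10 = 88731.5 m³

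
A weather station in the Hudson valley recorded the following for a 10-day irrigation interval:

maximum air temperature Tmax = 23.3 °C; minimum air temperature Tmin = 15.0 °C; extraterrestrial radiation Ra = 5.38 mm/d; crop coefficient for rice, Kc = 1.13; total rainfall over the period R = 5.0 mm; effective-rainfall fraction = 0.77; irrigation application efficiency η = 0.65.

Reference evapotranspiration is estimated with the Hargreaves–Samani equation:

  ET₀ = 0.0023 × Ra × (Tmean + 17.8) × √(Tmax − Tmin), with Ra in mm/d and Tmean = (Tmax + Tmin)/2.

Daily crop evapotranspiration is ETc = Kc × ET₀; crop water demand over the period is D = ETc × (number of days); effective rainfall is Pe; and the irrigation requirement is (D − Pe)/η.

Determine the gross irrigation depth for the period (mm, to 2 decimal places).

16.98 mm

Tmean = (23.3 + 15.0)/2 = 19.15 °C
ET₀ = 0.0023 × 5.38 × (19.15 + 17.8) × √8.3 = 0.0023 × 5.38 × 36.95 × 2.8810 = 1.3172 mm/d
ETc = Kc × ET₀ = 1.13 × 1.3172 = 1.4884 mm/d
Crop demand D = ETc × 10 d = 1.4884 × 10 = 14.884 mm
Pe = 0.77 × 5.0 = 3.850 mm
D − Pe = 14.884 − 3.850 = 11.034 mm
Gross irrigation = 11.034 / 0.65 = 16.975 mm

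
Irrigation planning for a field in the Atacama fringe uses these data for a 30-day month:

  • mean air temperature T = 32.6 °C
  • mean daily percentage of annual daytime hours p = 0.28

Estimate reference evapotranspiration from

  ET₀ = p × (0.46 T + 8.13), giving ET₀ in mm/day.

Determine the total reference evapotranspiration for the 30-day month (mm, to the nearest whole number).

194 mm

ET₀ = 0.28 × (0.46 × 32.6 + 8.13) = 0.28 × 23.126 = 6.4753 mm/d
Monthly total = 6.4753 × 30 = 194.259 mm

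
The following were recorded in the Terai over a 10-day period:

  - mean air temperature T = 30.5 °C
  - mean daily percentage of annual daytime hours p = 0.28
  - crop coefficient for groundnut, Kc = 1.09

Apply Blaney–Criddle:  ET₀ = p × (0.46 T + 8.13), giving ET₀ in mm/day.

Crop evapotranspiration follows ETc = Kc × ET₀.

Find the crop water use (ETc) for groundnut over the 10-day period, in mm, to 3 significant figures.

ET₀ = 0.28 × (0.46 × 30.5 + 8.13) = 0.28 × 22.160 = 6.2048 mm/d
ETc = Kc × ET₀ = 1.09 × 6.2048 = 6.7632 mm/d
Over 10 days: 6.7632 × 10 = 67.632 mm

67.6 mm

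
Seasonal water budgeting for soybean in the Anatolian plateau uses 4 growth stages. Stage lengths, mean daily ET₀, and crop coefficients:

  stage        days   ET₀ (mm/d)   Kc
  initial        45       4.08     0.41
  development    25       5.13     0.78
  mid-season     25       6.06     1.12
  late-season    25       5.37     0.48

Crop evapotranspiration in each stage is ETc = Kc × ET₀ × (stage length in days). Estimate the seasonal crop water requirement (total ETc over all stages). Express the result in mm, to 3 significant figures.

initial: 0.41 × 4.08 × 45 = 75.28 mm
development: 0.78 × 5.13 × 25 = 100.04 mm
mid-season: 1.12 × 6.06 × 25 = 169.68 mm
late-season: 0.48 × 5.37 × 25 = 64.44 mm
Seasonal total = 409.44 mm

409 mm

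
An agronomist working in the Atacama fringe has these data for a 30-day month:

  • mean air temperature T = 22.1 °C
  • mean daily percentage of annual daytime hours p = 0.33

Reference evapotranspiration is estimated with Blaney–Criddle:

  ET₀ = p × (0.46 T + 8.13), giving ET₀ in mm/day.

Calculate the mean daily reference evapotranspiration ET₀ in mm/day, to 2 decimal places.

ET₀ = 0.33 × (0.46 × 22.1 + 8.13) = 0.33 × 18.296 = 6.0377 mm/d

6.04 mm/day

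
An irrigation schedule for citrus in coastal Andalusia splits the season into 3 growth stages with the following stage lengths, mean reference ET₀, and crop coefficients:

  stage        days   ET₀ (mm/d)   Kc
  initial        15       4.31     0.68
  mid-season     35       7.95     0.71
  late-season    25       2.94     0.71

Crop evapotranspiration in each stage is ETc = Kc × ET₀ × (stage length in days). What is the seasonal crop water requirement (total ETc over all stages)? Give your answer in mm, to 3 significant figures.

initial: 0.68 × 4.31 × 15 = 43.96 mm
mid-season: 0.71 × 7.95 × 35 = 197.56 mm
late-season: 0.71 × 2.94 × 25 = 52.19 mm
Seasonal total = 293.71 mm

294 mm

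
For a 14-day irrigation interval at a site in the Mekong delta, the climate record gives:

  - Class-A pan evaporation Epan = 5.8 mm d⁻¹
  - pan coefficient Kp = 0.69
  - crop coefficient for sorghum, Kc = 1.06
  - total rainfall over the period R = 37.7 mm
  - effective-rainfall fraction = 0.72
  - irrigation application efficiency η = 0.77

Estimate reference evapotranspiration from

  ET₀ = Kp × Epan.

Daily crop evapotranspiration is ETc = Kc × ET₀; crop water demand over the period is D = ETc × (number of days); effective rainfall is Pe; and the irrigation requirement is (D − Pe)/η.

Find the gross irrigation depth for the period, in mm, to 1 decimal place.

ET₀ = 0.69 × 5.8 = 4.0020 mm/d
ETc = Kc × ET₀ = 1.06 × 4.0020 = 4.2421 mm/d
Crop demand D = ETc × 14 d = 4.2421 × 14 = 59.389 mm
Pe = 0.72 × 37.7 = 27.144 mm
D − Pe = 59.389 − 27.144 = 32.245 mm
Gross irrigation = 32.245 / 0.77 = 41.877 mm

41.9 mm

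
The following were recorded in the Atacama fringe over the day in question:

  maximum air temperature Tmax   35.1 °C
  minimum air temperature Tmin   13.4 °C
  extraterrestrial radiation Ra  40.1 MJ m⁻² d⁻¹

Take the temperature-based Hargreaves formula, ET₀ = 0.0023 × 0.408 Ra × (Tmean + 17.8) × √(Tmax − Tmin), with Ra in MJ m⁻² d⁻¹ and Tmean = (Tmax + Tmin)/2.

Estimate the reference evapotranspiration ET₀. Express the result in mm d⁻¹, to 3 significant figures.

Tmean = (35.1 + 13.4)/2 = 24.25 °C
0.408 Ra = 0.408 × 40.1 = 16.3608 mm/d equivalent
ET₀ = 0.0023 × 16.3608 × (24.25 + 17.8) × √21.7 = 0.0023 × 16.3608 × 42.05 × 4.6583 = 7.3710 mm/d

7.37 mm d⁻¹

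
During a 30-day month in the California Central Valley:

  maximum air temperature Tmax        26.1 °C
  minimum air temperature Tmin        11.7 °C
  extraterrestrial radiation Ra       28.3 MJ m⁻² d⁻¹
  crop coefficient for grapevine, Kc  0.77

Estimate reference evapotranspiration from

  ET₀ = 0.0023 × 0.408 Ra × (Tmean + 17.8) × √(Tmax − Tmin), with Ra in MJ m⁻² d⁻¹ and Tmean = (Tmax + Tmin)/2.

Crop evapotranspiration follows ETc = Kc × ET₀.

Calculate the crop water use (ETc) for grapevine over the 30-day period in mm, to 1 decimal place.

85.4 mm

Tmean = (26.1 + 11.7)/2 = 18.90 °C
0.408 Ra = 0.408 × 28.3 = 11.5464 mm/d equivalent
ET₀ = 0.0023 × 11.5464 × (18.90 + 17.8) × √14.4 = 0.0023 × 11.5464 × 36.70 × 3.7947 = 3.6984 mm/d
ETc = Kc × ET₀ = 0.77 × 3.6984 = 2.8478 mm/d
Over 30 days: 2.8478 × 30 = 85.434 mm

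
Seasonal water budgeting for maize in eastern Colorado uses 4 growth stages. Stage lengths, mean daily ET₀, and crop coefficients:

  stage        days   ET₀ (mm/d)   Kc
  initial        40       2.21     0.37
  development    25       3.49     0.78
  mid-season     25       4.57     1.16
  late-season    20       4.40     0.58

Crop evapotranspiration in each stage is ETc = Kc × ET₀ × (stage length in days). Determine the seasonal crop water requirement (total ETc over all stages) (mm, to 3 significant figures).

initial: 0.37 × 2.21 × 40 = 32.71 mm
development: 0.78 × 3.49 × 25 = 68.06 mm
mid-season: 1.16 × 4.57 × 25 = 132.53 mm
late-season: 0.58 × 4.40 × 20 = 51.04 mm
Seasonal total = 284.34 mm

284 mm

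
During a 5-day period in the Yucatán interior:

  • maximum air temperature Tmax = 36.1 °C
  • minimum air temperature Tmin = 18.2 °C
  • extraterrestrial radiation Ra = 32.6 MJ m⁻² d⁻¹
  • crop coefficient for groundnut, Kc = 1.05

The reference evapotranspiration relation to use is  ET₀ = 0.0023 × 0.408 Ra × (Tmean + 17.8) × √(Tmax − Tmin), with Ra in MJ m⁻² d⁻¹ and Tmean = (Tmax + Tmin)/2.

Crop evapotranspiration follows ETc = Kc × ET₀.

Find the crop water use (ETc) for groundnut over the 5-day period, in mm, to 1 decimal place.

Tmean = (36.1 + 18.2)/2 = 27.15 °C
0.408 Ra = 0.408 × 32.6 = 13.3008 mm/d equivalent
ET₀ = 0.0023 × 13.3008 × (27.15 + 17.8) × √17.9 = 0.0023 × 13.3008 × 44.95 × 4.2308 = 5.8178 mm/d
ETc = Kc × ET₀ = 1.05 × 5.8178 = 6.1087 mm/d
Over 5 days: 6.1087 × 5 = 30.544 mm

30.5 mm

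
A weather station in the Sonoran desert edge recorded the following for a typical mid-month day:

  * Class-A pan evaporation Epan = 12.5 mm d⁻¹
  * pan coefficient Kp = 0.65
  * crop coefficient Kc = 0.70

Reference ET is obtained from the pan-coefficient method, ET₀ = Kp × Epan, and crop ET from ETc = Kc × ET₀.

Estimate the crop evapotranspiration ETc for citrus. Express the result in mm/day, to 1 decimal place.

ET₀ = 0.65 × 12.5 = 8.1250 mm/d
ETc = Kc × ET₀ = 0.70 × 8.1250 = 5.6875 mm/d

5.7 mm/day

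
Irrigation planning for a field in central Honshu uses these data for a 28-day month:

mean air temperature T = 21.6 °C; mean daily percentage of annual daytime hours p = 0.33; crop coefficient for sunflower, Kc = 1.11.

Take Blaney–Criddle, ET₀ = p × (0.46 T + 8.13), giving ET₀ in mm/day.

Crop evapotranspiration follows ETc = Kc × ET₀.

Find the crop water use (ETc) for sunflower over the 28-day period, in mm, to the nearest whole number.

ET₀ = 0.33 × (0.46 × 21.6 + 8.13) = 0.33 × 18.066 = 5.9618 mm/d
ETc = Kc × ET₀ = 1.11 × 5.9618 = 6.6176 mm/d
Over 28 days: 6.6176 × 28 = 185.293 mm

185 mm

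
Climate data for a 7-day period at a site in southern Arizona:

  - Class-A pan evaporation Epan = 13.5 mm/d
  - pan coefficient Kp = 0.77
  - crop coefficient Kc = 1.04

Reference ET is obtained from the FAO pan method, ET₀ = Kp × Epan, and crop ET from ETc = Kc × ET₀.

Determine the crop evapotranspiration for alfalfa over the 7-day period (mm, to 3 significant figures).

ET₀ = 0.77 × 13.5 = 10.3950 mm/d
ETc = Kc × ET₀ = 1.04 × 10.3950 = 10.8108 mm/d
Over 7 days: 10.8108 × 7 = 75.676 mm

75.7 mm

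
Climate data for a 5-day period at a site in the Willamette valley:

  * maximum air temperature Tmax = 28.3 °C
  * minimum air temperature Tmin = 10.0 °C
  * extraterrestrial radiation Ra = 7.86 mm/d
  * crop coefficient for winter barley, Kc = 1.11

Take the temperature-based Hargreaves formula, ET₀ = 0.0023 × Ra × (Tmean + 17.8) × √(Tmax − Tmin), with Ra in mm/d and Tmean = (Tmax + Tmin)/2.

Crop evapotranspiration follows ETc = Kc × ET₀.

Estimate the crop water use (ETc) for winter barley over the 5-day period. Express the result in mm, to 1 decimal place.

15.9 mm

Tmean = (28.3 + 10.0)/2 = 19.15 °C
ET₀ = 0.0023 × 7.86 × (19.15 + 17.8) × √18.3 = 0.0023 × 7.86 × 36.95 × 4.2778 = 2.8575 mm/d
ETc = Kc × ET₀ = 1.11 × 2.8575 = 3.1718 mm/d
Over 5 days: 3.1718 × 5 = 15.859 mm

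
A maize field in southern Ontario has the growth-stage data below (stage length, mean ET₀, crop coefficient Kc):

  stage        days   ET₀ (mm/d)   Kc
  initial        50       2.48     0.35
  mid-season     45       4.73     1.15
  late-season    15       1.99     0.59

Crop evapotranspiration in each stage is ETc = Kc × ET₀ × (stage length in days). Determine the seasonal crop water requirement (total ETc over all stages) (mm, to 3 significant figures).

initial: 0.35 × 2.48 × 50 = 43.40 mm
mid-season: 1.15 × 4.73 × 45 = 244.78 mm
late-season: 0.59 × 1.99 × 15 = 17.61 mm
Seasonal total = 305.79 mm

306 mm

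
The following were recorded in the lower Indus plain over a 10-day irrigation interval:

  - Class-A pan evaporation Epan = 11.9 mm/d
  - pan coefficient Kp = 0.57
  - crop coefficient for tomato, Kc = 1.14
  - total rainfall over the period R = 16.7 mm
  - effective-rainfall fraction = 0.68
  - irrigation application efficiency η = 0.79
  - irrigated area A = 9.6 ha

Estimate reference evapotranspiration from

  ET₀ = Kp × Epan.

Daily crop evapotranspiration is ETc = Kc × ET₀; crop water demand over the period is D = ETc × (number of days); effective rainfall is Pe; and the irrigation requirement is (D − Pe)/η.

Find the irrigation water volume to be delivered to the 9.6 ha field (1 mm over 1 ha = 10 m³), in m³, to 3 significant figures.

8020 m³

ET₀ = 0.57 × 11.9 = 6.7830 mm/d
ETc = Kc × ET₀ = 1.14 × 6.7830 = 7.7326 mm/d
Crop demand D = ETc × 10 d = 7.7326 × 10 = 77.326 mm
Pe = 0.68 × 16.7 = 11.356 mm
D − Pe = 77.326 − 11.356 = 65.970 mm
Gross irrigation = 65.970 / 0.79 = 83.506 mm
Volume = 83.506 mm × 9.6 ha × 10 = 8016.6 m³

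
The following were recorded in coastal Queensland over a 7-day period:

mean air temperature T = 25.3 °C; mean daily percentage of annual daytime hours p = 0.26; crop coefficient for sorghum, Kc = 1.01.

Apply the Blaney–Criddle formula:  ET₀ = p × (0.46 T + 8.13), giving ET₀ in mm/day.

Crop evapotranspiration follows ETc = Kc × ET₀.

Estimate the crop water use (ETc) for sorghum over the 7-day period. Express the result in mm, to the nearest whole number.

ET₀ = 0.26 × (0.46 × 25.3 + 8.13) = 0.26 × 19.768 = 5.1397 mm/d
ETc = Kc × ET₀ = 1.01 × 5.1397 = 5.1911 mm/d
Over 7 days: 5.1911 × 7 = 36.338 mm

36 mm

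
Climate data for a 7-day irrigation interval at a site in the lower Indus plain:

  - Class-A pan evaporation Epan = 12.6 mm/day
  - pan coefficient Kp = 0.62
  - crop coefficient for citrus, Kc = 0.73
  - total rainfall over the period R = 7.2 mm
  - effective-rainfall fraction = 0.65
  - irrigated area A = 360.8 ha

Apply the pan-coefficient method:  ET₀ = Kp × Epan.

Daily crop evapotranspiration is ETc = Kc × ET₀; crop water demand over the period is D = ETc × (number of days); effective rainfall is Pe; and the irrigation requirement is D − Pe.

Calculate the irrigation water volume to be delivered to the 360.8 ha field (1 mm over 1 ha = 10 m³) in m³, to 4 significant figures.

ET₀ = 0.62 × 12.6 = 7.8120 mm/d
ETc = Kc × ET₀ = 0.73 × 7.8120 = 5.7028 mm/d
Crop demand D = ETc × 7 d = 5.7028 × 7 = 39.920 mm
Pe = 0.65 × 7.2 = 4.680 mm
D − Pe = 39.920 − 4.680 = 35.240 mm
Volume = 35.240 mm × 360.8 ha × 10 = 127145.9 m³

127100 m³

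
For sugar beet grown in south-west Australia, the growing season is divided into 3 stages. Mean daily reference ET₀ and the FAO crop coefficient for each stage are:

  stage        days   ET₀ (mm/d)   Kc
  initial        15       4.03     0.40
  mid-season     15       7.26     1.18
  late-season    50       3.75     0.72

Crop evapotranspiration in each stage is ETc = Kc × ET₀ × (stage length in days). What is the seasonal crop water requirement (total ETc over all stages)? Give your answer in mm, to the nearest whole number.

initial: 0.40 × 4.03 × 15 = 24.18 mm
mid-season: 1.18 × 7.26 × 15 = 128.50 mm
late-season: 0.72 × 3.75 × 50 = 135.00 mm
Seasonal total = 287.68 mm

288 mm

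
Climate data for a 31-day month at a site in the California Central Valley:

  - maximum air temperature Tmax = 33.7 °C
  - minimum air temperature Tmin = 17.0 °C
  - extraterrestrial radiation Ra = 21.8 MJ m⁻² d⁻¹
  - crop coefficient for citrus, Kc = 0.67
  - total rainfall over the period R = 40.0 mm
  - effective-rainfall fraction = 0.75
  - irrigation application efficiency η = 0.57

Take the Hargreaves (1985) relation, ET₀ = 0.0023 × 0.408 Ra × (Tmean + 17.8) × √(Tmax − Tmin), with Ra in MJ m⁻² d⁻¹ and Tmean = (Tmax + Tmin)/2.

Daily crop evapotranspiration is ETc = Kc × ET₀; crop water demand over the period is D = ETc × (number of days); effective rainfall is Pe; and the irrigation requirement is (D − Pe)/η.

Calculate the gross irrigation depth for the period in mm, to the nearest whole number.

79 mm

Tmean = (33.7 + 17.0)/2 = 25.35 °C
0.408 Ra = 0.408 × 21.8 = 8.8944 mm/d equivalent
ET₀ = 0.0023 × 8.8944 × (25.35 + 17.8) × √16.7 = 0.0023 × 8.8944 × 43.15 × 4.0866 = 3.6073 mm/d
ETc = Kc × ET₀ = 0.67 × 3.6073 = 2.4169 mm/d
Crop demand D = ETc × 31 d = 2.4169 × 31 = 74.924 mm
Pe = 0.75 × 40.0 = 30.000 mm
D − Pe = 74.924 − 30.000 = 44.924 mm
Gross irrigation = 44.924 / 0.57 = 78.814 mm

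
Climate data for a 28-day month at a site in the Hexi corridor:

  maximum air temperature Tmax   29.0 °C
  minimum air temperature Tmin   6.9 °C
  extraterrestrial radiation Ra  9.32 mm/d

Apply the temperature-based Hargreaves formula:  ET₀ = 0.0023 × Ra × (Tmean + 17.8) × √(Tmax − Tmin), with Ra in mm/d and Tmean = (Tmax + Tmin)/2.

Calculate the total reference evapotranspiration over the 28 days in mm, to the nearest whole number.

Tmean = (29.0 + 6.9)/2 = 17.95 °C
ET₀ = 0.0023 × 9.32 × (17.95 + 17.8) × √22.1 = 0.0023 × 9.32 × 35.75 × 4.7011 = 3.6026 mm/d
Over 28 days: 3.6026 × 28 = 100.873 mm

101 mm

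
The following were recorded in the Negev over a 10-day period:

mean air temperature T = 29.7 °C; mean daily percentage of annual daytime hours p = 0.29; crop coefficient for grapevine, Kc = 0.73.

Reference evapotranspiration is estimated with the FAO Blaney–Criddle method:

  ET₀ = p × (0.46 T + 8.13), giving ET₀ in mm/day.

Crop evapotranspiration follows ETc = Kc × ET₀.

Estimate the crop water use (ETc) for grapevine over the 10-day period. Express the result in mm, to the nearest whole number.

46 mm

ET₀ = 0.29 × (0.46 × 29.7 + 8.13) = 0.29 × 21.792 = 6.3197 mm/d
ETc = Kc × ET₀ = 0.73 × 6.3197 = 4.6134 mm/d
Over 10 days: 4.6134 × 10 = 46.134 mm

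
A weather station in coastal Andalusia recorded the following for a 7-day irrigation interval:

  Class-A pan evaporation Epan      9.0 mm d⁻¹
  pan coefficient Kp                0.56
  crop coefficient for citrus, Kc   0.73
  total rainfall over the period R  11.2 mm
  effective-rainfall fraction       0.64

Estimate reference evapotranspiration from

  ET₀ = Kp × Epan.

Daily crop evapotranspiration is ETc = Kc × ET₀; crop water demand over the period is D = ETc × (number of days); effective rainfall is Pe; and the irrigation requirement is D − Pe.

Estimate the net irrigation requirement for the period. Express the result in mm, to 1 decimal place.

ET₀ = 0.56 × 9.0 = 5.0400 mm/d
ETc = Kc × ET₀ = 0.73 × 5.0400 = 3.6792 mm/d
Crop demand D = ETc × 7 d = 3.6792 × 7 = 25.754 mm
Pe = 0.64 × 11.2 = 7.168 mm
D − Pe = 25.754 − 7.168 = 18.586 mm

18.6 mm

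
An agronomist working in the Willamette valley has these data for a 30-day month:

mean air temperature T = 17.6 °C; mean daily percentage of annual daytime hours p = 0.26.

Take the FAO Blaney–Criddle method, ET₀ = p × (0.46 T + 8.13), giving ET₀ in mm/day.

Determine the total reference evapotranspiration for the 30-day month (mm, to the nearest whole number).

ET₀ = 0.26 × (0.46 × 17.6 + 8.13) = 0.26 × 16.226 = 4.2188 mm/d
Monthly total = 4.2188 × 30 = 126.564 mm

127 mm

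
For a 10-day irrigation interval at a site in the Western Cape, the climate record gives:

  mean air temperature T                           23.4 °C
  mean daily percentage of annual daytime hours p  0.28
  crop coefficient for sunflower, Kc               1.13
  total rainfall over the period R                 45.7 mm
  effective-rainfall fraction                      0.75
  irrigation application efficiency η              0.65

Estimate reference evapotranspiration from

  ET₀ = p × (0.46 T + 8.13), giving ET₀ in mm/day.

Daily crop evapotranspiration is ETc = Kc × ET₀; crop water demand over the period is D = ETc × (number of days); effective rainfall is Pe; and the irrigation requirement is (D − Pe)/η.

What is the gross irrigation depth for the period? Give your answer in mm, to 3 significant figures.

ET₀ = 0.28 × (0.46 × 23.4 + 8.13) = 0.28 × 18.894 = 5.2903 mm/d
ETc = Kc × ET₀ = 1.13 × 5.2903 = 5.9780 mm/d
Crop demand D = ETc × 10 d = 5.9780 × 10 = 59.780 mm
Pe = 0.75 × 45.7 = 34.275 mm
D − Pe = 59.780 − 34.275 = 25.505 mm
Gross irrigation = 25.505 / 0.65 = 39.238 mm

39.2 mm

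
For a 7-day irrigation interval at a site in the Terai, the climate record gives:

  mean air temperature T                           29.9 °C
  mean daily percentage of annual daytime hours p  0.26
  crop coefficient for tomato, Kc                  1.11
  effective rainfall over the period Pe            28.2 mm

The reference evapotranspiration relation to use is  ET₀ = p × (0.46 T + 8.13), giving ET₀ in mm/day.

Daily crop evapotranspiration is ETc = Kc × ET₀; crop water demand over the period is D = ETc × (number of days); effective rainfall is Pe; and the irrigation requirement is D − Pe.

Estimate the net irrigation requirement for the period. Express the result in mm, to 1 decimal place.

ET₀ = 0.26 × (0.46 × 29.9 + 8.13) = 0.26 × 21.884 = 5.6898 mm/d
ETc = Kc × ET₀ = 1.11 × 5.6898 = 6.3157 mm/d
Crop demand D = ETc × 7 d = 6.3157 × 7 = 44.210 mm
D − Pe = 44.210 − 28.2 = 16.010 mm

16.0 mm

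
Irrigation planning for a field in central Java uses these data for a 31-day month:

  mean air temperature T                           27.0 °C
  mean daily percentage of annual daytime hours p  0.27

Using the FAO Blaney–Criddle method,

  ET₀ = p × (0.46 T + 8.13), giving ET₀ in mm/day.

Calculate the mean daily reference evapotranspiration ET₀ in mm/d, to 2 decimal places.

ET₀ = 0.27 × (0.46 × 27.0 + 8.13) = 0.27 × 20.550 = 5.5485 mm/d

5.55 mm/d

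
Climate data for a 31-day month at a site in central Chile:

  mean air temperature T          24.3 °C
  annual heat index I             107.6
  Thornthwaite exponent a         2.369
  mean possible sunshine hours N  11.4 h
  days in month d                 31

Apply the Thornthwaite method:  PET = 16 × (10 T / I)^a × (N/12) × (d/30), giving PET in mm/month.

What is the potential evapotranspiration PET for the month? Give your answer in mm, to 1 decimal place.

108.2 mm

10T/I = 10 × 24.3 / 107.6 = 2.2584
(10T/I)^a = 2.2584^2.369 = 6.8890
Uncorrected PET = 16 × 6.8890 = 110.224 mm
Correction = (N/12)(d/30) = (11.4/12)(31/30) = 0.9817
PET = 110.224 × 0.9817 = 108.207 mm/month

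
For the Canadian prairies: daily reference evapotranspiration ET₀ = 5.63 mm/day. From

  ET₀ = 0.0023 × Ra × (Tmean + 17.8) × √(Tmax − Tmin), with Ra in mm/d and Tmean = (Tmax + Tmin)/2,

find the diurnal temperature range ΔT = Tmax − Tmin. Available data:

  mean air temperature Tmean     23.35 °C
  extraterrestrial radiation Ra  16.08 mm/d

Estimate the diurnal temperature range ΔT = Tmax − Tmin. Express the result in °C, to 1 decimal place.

√ΔT = ET₀ / [0.0023 × Ra × (Tmean+17.8)] = 5.63 / (0.0023 × 16.08 × 41.15) = 3.6993
ΔT = 3.6993² = 13.685 °C

13.7 °C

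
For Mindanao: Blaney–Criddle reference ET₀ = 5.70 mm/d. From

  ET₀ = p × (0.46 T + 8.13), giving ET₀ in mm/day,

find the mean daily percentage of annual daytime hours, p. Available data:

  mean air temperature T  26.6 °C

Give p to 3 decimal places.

0.280

p = ET₀ / (0.46 T + 8.13) = 5.70 / (0.46 × 26.6 + 8.13) = 5.70 / 20.366 = 0.2799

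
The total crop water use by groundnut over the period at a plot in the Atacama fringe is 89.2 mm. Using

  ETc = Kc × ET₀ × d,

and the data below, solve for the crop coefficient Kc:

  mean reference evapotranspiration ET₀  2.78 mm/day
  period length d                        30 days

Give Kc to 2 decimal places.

ETc = Kc × ET₀ × d  ⇒  Kc = ETc / (ET₀ × d)
Kc = 89.2 / (2.78 × 30) = 89.2 / 83.40 = 1.0695

1.07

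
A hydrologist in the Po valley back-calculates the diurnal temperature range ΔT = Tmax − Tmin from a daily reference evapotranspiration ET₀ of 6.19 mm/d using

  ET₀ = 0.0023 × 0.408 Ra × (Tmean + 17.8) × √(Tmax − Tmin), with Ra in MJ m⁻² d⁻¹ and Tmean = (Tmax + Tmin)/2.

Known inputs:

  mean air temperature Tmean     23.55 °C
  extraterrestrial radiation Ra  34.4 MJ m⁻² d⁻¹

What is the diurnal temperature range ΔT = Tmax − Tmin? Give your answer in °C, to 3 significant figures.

21.5 °C

√ΔT = ET₀ / [0.0023 × 0.408 × Ra × (Tmean+17.8)] = 6.19 / (0.0023 × 14.0352 × 41.35) = 4.6373
ΔT = 4.6373² = 21.505 °C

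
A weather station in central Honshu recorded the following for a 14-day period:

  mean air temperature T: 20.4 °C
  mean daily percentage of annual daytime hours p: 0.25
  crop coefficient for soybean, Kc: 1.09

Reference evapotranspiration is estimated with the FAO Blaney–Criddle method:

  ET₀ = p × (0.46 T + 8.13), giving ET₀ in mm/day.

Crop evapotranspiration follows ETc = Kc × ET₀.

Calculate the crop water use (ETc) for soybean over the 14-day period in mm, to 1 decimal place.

ET₀ = 0.25 × (0.46 × 20.4 + 8.13) = 0.25 × 17.514 = 4.3785 mm/d
ETc = Kc × ET₀ = 1.09 × 4.3785 = 4.7726 mm/d
Over 14 days: 4.7726 × 14 = 66.816 mm

66.8 mm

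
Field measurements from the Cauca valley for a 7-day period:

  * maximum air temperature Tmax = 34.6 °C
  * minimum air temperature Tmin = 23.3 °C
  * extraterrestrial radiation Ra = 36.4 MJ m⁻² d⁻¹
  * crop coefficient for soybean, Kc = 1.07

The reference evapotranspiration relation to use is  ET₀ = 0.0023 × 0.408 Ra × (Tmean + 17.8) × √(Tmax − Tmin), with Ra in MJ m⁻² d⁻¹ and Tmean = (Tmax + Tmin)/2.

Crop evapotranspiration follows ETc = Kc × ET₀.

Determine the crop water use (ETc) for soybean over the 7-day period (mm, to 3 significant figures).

Tmean = (34.6 + 23.3)/2 = 28.95 °C
0.408 Ra = 0.408 × 36.4 = 14.8512 mm/d equivalent
ET₀ = 0.0023 × 14.8512 × (28.95 + 17.8) × √11.3 = 0.0023 × 14.8512 × 46.75 × 3.3615 = 5.3679 mm/d
ETc = Kc × ET₀ = 1.07 × 5.3679 = 5.7437 mm/d
Over 7 days: 5.7437 × 7 = 40.206 mm

40.2 mm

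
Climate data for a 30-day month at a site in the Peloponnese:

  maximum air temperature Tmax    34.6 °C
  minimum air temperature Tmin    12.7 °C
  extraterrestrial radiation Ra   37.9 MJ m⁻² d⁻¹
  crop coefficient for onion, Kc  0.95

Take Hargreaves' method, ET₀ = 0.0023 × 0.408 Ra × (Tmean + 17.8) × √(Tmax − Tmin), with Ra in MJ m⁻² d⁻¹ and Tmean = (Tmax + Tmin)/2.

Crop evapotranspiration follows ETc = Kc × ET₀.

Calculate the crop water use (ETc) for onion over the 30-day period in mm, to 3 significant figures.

197 mm

Tmean = (34.6 + 12.7)/2 = 23.65 °C
0.408 Ra = 0.408 × 37.9 = 15.4632 mm/d equivalent
ET₀ = 0.0023 × 15.4632 × (23.65 + 17.8) × √21.9 = 0.0023 × 15.4632 × 41.45 × 4.6797 = 6.8987 mm/d
ETc = Kc × ET₀ = 0.95 × 6.8987 = 6.5538 mm/d
Over 30 days: 6.5538 × 30 = 196.614 mm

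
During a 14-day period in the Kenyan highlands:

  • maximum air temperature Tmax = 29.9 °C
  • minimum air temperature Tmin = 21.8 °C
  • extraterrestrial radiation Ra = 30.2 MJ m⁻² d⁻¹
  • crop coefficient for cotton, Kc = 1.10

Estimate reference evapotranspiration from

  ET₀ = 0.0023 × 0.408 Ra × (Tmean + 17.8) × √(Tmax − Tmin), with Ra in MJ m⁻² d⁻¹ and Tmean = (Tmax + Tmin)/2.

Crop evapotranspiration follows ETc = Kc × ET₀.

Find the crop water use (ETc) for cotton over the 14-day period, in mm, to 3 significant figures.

54.2 mm

Tmean = (29.9 + 21.8)/2 = 25.85 °C
0.408 Ra = 0.408 × 30.2 = 12.3216 mm/d equivalent
ET₀ = 0.0023 × 12.3216 × (25.85 + 17.8) × √8.1 = 0.0023 × 12.3216 × 43.65 × 2.8460 = 3.5206 mm/d
ETc = Kc × ET₀ = 1.10 × 3.5206 = 3.8727 mm/d
Over 14 days: 3.8727 × 14 = 54.218 mm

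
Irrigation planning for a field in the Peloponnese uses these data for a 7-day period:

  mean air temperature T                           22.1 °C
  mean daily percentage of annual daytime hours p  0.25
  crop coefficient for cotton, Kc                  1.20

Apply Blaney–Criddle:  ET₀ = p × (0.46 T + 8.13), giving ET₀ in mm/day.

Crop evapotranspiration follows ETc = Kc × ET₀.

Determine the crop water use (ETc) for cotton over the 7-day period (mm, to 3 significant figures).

38.4 mm

ET₀ = 0.25 × (0.46 × 22.1 + 8.13) = 0.25 × 18.296 = 4.5740 mm/d
ETc = Kc × ET₀ = 1.20 × 4.5740 = 5.4888 mm/d
Over 7 days: 5.4888 × 7 = 38.422 mm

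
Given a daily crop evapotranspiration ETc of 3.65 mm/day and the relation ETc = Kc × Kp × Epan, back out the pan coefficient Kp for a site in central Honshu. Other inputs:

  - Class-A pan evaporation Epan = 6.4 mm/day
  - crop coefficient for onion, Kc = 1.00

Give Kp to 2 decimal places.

ETc = Kc × Kp × Epan  ⇒  Kp = ETc / (Kc × Epan)
Kp = 3.65 / (1.00 × 6.4) = 3.65 / 6.400 = 0.5703

0.57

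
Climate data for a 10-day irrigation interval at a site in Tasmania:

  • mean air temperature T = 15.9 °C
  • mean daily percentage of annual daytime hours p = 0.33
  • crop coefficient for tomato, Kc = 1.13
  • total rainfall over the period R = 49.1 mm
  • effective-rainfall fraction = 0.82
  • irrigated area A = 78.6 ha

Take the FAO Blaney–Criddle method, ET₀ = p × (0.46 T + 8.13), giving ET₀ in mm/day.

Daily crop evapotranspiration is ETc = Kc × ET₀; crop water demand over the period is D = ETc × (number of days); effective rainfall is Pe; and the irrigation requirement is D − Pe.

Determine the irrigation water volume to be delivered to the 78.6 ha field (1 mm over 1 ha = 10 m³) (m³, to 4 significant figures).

13620 m³

ET₀ = 0.33 × (0.46 × 15.9 + 8.13) = 0.33 × 15.444 = 5.0965 mm/d
ETc = Kc × ET₀ = 1.13 × 5.0965 = 5.7590 mm/d
Crop demand D = ETc × 10 d = 5.7590 × 10 = 57.590 mm
Pe = 0.82 × 49.1 = 40.262 mm
D − Pe = 57.590 − 40.262 = 17.328 mm
Volume = 17.328 mm × 78.6 ha × 10 = 13619.8 m³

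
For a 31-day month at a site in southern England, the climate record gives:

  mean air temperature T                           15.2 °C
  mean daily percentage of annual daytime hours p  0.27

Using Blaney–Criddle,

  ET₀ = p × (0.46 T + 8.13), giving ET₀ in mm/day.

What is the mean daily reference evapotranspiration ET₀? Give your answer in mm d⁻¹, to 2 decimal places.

ET₀ = 0.27 × (0.46 × 15.2 + 8.13) = 0.27 × 15.122 = 4.0829 mm/d

4.08 mm d⁻¹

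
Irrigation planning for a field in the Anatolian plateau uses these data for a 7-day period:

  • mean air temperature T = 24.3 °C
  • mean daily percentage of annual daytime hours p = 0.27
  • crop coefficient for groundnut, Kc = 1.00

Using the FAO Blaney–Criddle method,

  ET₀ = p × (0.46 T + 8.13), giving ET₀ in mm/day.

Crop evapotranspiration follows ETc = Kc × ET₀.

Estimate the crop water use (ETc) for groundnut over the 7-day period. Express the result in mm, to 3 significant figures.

36.5 mm

ET₀ = 0.27 × (0.46 × 24.3 + 8.13) = 0.27 × 19.308 = 5.2132 mm/d
ETc = Kc × ET₀ = 1.00 × 5.2132 = 5.2132 mm/d
Over 7 days: 5.2132 × 7 = 36.492 mm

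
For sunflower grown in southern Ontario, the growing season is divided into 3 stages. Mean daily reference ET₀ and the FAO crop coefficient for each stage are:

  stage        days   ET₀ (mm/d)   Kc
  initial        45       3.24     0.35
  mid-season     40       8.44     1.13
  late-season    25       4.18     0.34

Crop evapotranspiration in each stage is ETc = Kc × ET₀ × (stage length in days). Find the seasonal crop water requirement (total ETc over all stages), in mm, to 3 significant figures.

468 mm

initial: 0.35 × 3.24 × 45 = 51.03 mm
mid-season: 1.13 × 8.44 × 40 = 381.49 mm
late-season: 0.34 × 4.18 × 25 = 35.53 mm
Seasonal total = 468.05 mm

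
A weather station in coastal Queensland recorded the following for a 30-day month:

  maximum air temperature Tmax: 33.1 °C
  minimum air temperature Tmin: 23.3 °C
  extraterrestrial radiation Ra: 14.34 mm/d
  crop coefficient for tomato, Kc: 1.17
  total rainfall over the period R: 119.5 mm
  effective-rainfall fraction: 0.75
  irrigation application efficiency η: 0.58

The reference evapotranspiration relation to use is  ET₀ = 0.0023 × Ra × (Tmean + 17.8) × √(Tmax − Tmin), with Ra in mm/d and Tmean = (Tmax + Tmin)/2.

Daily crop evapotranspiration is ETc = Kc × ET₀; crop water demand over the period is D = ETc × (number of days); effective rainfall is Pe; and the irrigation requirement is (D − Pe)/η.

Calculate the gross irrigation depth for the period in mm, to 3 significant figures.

133 mm

Tmean = (33.1 + 23.3)/2 = 28.20 °C
ET₀ = 0.0023 × 14.34 × (28.20 + 17.8) × √9.8 = 0.0023 × 14.34 × 46.00 × 3.1305 = 4.7495 mm/d
ETc = Kc × ET₀ = 1.17 × 4.7495 = 5.5569 mm/d
Crop demand D = ETc × 30 d = 5.5569 × 30 = 166.707 mm
Pe = 0.75 × 119.5 = 89.625 mm
D − Pe = 166.707 − 89.625 = 77.082 mm
Gross irrigation = 77.082 / 0.58 = 132.900 mm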